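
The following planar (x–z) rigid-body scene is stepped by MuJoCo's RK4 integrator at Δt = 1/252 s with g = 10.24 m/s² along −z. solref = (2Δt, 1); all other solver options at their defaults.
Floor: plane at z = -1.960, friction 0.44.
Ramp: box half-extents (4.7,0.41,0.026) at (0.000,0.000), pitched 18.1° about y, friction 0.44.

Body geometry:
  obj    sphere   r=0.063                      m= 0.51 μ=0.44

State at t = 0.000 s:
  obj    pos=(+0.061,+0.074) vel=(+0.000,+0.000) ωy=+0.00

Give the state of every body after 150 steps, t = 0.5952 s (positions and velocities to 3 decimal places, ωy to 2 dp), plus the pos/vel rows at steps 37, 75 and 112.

State at t = 0.5952 s:
  obj    pos=(+0.444,-0.051) vel=(+1.286,-0.420) ωy=+21.46

Key-timestep trajectory:
   step    t(s)  obj.x    obj.z    obj.vx   obj.vz 
     37  0.1468   +0.084  +0.066  +0.317  -0.104
     75  0.2976   +0.157  +0.042  +0.643  -0.210
    112  0.4444   +0.274  +0.004  +0.960  -0.314


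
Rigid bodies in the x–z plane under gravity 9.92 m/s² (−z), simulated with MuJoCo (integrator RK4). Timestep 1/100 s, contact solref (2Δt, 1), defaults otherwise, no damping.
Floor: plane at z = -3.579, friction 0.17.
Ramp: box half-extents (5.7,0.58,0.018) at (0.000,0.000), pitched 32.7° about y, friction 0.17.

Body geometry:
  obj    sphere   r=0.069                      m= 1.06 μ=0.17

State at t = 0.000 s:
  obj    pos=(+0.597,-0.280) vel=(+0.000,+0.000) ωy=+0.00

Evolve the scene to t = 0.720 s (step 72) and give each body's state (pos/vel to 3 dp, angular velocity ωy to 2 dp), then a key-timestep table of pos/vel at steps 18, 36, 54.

State at t = 0.720 s:
  obj    pos=(+1.456,-0.832) vel=(+2.388,-1.532) ωy=+36.99

Key-timestep trajectory:
   step    t(s)  obj.x    obj.z    obj.vx   obj.vz 
     18  0.1800   +0.651  -0.315  +0.601  -0.372
     36  0.3600   +0.812  -0.418  +1.198  -0.757
     54  0.5400   +1.080  -0.590  +1.784  -1.164


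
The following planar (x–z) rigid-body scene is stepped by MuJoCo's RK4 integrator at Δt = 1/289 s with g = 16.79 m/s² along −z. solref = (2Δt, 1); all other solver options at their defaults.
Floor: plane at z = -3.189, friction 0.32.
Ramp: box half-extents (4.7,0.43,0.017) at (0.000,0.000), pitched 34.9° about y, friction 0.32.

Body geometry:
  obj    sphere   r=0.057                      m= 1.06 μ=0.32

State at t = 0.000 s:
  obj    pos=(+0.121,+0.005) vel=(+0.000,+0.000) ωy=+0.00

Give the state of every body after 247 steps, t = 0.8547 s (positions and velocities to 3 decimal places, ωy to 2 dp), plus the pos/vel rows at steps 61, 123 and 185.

State at t = 0.8547 s:
  obj    pos=(+2.177,-1.428) vel=(+4.810,-3.355) ωy=+102.86

Key-timestep trajectory:
   step    t(s)  obj.x    obj.z    obj.vx   obj.vz 
     61  0.2111   +0.247  -0.082  +1.188  -0.829
    123  0.4256   +0.631  -0.350  +2.395  -1.671
    185  0.6401   +1.275  -0.799  +3.603  -2.513


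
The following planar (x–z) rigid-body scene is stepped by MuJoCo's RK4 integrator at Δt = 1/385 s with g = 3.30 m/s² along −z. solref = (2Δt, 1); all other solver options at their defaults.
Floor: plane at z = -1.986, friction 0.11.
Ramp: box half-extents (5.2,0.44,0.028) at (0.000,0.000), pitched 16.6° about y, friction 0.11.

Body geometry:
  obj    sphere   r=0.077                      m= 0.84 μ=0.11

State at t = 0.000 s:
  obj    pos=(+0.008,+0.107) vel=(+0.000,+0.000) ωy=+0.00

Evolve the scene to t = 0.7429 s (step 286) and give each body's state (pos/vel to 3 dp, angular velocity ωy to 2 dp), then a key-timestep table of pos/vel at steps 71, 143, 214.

State at t = 0.7429 s:
  obj    pos=(+0.186,+0.054) vel=(+0.479,-0.143) ωy=+6.50

Key-timestep trajectory:
   step    t(s)  obj.x    obj.z    obj.vx   obj.vz 
     71  0.1844   +0.019  +0.104  +0.119  -0.035
    143  0.3714   +0.053  +0.094  +0.240  -0.071
    214  0.5558   +0.108  +0.077  +0.359  -0.107


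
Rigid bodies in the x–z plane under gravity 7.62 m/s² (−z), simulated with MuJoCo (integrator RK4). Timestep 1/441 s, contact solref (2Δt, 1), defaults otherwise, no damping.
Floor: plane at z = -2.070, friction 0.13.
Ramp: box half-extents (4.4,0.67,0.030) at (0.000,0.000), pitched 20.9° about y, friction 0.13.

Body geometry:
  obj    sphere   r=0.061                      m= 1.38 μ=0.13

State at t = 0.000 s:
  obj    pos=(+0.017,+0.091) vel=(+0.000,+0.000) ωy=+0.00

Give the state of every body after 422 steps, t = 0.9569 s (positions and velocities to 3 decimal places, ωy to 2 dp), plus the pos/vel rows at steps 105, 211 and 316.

State at t = 0.9569 s:
  obj    pos=(+0.848,-0.226) vel=(+1.736,-0.663) ωy=+30.46

Key-timestep trajectory:
   step    t(s)  obj.x    obj.z    obj.vx   obj.vz 
    105  0.2381   +0.068  +0.071  +0.432  -0.165
    211  0.4785   +0.225  +0.012  +0.868  -0.331
    316  0.7166   +0.483  -0.087  +1.300  -0.496


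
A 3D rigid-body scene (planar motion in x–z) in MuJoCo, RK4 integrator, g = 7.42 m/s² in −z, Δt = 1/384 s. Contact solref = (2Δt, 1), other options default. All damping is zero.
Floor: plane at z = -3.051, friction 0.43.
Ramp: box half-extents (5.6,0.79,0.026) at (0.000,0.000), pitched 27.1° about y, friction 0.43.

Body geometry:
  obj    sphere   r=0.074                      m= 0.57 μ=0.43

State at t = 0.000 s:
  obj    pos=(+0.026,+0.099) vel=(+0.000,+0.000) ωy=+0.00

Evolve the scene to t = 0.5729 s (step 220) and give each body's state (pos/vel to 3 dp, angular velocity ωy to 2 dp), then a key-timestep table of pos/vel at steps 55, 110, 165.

State at t = 0.5729 s:
  obj    pos=(+0.379,-0.082) vel=(+1.231,-0.630) ωy=+18.69

Key-timestep trajectory:
   step    t(s)  obj.x    obj.z    obj.vx   obj.vz 
     55  0.1432   +0.048  +0.088  +0.308  -0.158
    110  0.2865   +0.114  +0.054  +0.616  -0.315
    165  0.4297   +0.224  -0.003  +0.924  -0.473


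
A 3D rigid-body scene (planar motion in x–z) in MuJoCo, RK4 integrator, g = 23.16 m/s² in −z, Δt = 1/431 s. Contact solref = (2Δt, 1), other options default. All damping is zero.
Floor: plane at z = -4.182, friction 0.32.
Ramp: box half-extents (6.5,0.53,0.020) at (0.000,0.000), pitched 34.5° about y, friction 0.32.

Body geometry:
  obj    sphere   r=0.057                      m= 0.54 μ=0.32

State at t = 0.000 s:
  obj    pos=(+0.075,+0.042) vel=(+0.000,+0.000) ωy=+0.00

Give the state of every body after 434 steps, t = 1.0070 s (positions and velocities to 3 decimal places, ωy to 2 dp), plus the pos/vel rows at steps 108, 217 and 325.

State at t = 1.0070 s:
  obj    pos=(+3.990,-2.649) vel=(+7.776,-5.344) ωy=+165.51

Key-timestep trajectory:
   step    t(s)  obj.x    obj.z    obj.vx   obj.vz 
    108  0.2506   +0.317  -0.125  +1.935  -1.330
    217  0.5035   +1.054  -0.631  +3.888  -2.672
    325  0.7541   +2.271  -1.467  +5.823  -4.002


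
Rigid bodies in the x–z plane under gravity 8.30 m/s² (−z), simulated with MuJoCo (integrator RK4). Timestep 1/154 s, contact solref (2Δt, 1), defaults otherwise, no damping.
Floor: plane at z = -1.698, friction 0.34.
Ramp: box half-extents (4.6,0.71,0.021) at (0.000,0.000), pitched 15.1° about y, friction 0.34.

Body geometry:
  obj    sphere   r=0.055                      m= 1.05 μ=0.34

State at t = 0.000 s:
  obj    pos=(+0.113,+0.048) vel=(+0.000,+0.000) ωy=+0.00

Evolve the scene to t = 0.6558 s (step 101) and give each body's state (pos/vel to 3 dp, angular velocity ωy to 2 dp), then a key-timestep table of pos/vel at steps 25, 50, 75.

State at t = 0.6558 s:
  obj    pos=(+0.434,-0.038) vel=(+0.978,-0.264) ωy=+18.41

Key-timestep trajectory:
   step    t(s)  obj.x    obj.z    obj.vx   obj.vz 
     25  0.1623   +0.133  +0.043  +0.242  -0.065
     50  0.3247   +0.192  +0.027  +0.484  -0.131
     75  0.4870   +0.290  +0.000  +0.726  -0.196


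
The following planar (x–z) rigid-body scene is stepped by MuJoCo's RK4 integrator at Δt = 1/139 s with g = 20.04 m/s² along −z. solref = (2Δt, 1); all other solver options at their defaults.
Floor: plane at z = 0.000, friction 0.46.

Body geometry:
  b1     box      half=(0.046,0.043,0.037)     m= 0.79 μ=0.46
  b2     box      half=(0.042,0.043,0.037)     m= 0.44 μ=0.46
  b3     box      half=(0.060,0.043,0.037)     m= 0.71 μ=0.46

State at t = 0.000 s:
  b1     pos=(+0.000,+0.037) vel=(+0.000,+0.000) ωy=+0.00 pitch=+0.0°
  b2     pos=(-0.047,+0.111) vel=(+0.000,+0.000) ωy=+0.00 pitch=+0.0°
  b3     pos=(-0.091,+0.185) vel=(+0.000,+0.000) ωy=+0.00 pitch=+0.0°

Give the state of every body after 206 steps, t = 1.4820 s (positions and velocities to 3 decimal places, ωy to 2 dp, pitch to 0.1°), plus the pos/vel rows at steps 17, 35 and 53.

State at t = 1.4820 s:
  b1     pos=(+0.000,+0.037) vel=(+0.000,+0.000) ωy=+0.00 pitch=+0.0°
  b2     pos=(-0.095,+0.042) vel=(+0.000,+0.000) ωy=+0.00 pitch=-90.0°
  b3     pos=(-0.315,+0.037) vel=(+0.000,+0.000) ωy=+0.00 pitch=+180.0°

Key-timestep trajectory:
   step    t(s)  b1.x    b1.z    b1.vx   b1.vz   b2.x    b2.z    b2.vx   b2.vz   b3.x    b3.z    b3.vx   b3.vz 
     17  0.1223   +0.000  +0.037  +0.001  +0.000   -0.063  +0.107  -0.284  -0.130   -0.136  +0.153  -0.712  -0.790
     35  0.2518   +0.000  +0.037  +0.000  +0.000   -0.095  +0.039  +0.033  +0.137   -0.234  +0.067  -0.537  +0.240
     53  0.3813   +0.000  +0.037  +0.000  +0.000   -0.095  +0.042  +0.000  +0.000   -0.312  +0.034  -0.607  -0.778


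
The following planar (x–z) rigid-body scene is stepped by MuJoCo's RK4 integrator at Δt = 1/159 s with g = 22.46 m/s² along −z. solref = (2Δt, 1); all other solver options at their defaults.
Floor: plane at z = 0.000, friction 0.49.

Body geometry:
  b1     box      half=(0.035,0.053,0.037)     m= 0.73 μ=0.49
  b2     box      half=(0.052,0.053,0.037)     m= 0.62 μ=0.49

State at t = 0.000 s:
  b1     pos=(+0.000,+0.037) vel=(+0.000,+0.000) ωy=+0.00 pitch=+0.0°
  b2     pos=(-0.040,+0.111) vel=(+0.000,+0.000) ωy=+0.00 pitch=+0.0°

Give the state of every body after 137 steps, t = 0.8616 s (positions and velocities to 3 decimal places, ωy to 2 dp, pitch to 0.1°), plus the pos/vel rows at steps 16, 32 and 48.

State at t = 0.8616 s:
  b1     pos=(+0.000,+0.037) vel=(+0.000,+0.000) ωy=+0.00 pitch=+0.0°
  b2     pos=(-0.089,+0.052) vel=(+0.000,+0.000) ωy=+0.00 pitch=-90.0°

Key-timestep trajectory:
   step    t(s)  b1.x    b1.z    b1.vx   b1.vz   b2.x    b2.z    b2.vx   b2.vz 
     16  0.1006   +0.000  +0.037  +0.001  +0.000   -0.049  +0.108  -0.224  -0.100
     32  0.2013   +0.000  +0.037  +0.000  +0.000   -0.087  +0.050  -0.689  -0.599
     48  0.3019   +0.000  +0.037  +0.000  +0.000   -0.087  +0.052  -0.005  +0.037


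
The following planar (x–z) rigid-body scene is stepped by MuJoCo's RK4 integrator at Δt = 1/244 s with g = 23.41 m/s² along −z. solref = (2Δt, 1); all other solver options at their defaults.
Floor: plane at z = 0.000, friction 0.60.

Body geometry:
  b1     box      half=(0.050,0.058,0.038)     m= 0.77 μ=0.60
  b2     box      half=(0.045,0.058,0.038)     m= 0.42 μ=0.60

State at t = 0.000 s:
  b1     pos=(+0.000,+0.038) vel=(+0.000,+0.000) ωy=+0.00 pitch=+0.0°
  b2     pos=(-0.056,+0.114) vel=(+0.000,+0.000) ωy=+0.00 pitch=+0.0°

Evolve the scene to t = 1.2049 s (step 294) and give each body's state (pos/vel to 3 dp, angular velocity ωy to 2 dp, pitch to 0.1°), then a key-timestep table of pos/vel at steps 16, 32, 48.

State at t = 1.2049 s:
  b1     pos=(+0.000,+0.038) vel=(+0.000,+0.000) ωy=+0.00 pitch=+0.0°
  b2     pos=(-0.101,+0.045) vel=(+0.000,+0.000) ωy=+0.00 pitch=-90.0°

Key-timestep trajectory:
   step    t(s)  b1.x    b1.z    b1.vx   b1.vz   b2.x    b2.z    b2.vx   b2.vz 
     16  0.0656   +0.000  +0.038  +0.000  +0.000   -0.061  +0.113  -0.162  -0.046
     32  0.1311   +0.000  +0.038  +0.000  +0.000   -0.080  +0.101  -0.402  -0.448
     48  0.1967   +0.000  +0.038  +0.000  +0.000   -0.103  +0.040  +0.086  +0.191


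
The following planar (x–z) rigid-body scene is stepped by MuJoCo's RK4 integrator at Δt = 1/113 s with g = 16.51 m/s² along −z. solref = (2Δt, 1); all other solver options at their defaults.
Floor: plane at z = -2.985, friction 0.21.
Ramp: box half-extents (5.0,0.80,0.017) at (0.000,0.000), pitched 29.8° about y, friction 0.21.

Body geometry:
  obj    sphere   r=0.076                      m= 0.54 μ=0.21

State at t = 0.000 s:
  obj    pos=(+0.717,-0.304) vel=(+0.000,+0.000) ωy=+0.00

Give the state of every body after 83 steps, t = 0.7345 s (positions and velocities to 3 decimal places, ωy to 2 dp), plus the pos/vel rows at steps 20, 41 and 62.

State at t = 0.7345 s:
  obj    pos=(+2.090,-1.090) vel=(+3.736,-2.140) ωy=+56.60

Key-timestep trajectory:
   step    t(s)  obj.x    obj.z    obj.vx   obj.vz 
     20  0.1770   +0.797  -0.349  +0.901  -0.516
     41  0.3628   +1.052  -0.495  +1.846  -1.057
     62  0.5487   +1.483  -0.742  +2.791  -1.599


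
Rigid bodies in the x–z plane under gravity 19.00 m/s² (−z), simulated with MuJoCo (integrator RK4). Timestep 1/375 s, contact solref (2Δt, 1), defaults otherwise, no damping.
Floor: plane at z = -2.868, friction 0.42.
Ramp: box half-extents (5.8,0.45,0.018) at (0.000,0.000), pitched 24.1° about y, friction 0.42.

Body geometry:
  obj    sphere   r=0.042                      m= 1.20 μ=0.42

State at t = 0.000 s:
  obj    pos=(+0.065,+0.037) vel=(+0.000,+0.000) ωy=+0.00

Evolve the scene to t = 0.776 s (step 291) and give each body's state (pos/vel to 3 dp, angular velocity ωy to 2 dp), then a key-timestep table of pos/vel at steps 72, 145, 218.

State at t = 0.776 s:
  obj    pos=(+1.588,-0.645) vel=(+3.925,-1.756) ωy=+102.38

Key-timestep trajectory:
   step    t(s)  obj.x    obj.z    obj.vx   obj.vz 
     72  0.1920   +0.158  -0.005  +0.971  -0.435
    145  0.3867   +0.443  -0.132  +1.956  -0.875
    218  0.5813   +0.920  -0.346  +2.941  -1.315


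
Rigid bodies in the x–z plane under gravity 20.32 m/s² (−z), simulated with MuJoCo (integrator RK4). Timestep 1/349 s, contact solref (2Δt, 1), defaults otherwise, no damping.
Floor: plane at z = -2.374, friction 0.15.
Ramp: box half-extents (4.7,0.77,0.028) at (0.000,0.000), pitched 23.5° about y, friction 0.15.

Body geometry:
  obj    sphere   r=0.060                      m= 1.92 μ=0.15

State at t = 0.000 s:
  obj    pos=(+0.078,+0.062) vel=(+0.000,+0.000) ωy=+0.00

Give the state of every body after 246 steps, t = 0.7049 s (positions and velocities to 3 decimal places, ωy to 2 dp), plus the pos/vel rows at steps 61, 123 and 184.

State at t = 0.7049 s:
  obj    pos=(+1.397,-0.511) vel=(+3.741,-1.627) ωy=+67.98

Key-timestep trajectory:
   step    t(s)  obj.x    obj.z    obj.vx   obj.vz 
     61  0.1748   +0.159  +0.027  +0.928  -0.404
    123  0.3524   +0.408  -0.081  +1.871  -0.813
    184  0.5272   +0.816  -0.259  +2.799  -1.217


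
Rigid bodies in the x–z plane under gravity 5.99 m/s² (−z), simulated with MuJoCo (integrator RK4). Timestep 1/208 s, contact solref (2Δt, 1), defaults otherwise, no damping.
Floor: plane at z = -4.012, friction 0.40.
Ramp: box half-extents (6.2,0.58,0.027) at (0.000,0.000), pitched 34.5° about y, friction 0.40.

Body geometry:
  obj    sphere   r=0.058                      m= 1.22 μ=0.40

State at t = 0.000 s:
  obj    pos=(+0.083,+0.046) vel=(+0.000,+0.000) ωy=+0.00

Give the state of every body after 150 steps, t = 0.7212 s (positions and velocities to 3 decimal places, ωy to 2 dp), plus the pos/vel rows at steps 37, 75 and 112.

State at t = 0.7212 s:
  obj    pos=(+0.602,-0.311) vel=(+1.440,-0.990) ωy=+30.13

Key-timestep trajectory:
   step    t(s)  obj.x    obj.z    obj.vx   obj.vz 
     37  0.1779   +0.115  +0.024  +0.355  -0.244
     75  0.3606   +0.213  -0.043  +0.720  -0.495
    112  0.5385   +0.373  -0.153  +1.076  -0.739


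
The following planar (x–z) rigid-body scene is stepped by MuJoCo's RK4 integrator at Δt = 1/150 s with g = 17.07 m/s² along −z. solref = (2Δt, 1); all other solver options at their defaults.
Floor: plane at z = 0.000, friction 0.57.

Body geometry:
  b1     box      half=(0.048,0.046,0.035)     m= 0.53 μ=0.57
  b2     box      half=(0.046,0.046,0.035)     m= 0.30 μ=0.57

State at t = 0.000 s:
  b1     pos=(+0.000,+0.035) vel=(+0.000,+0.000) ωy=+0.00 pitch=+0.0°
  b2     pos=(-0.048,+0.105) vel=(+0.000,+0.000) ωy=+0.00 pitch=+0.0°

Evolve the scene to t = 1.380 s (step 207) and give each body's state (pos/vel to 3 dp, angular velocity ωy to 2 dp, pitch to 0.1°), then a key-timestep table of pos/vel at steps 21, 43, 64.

State at t = 1.380 s:
  b1     pos=(+0.000,+0.035) vel=(+0.000,+0.000) ωy=+0.00 pitch=+0.0°
  b2     pos=(-0.093,+0.046) vel=(+0.000,+0.000) ωy=+0.00 pitch=-90.0°

Key-timestep trajectory:
   step    t(s)  b1.x    b1.z    b1.vx   b1.vz   b2.x    b2.z    b2.vx   b2.vz 
     21  0.1400   +0.000  +0.035  +0.000  +0.000   -0.048  +0.105  -0.008  +0.000
     43  0.2867   +0.000  +0.035  +0.000  +0.000   -0.053  +0.105  -0.080  -0.011
     64  0.4267   +0.000  +0.035  +0.000  +0.000   -0.084  +0.076  -0.346  -0.809


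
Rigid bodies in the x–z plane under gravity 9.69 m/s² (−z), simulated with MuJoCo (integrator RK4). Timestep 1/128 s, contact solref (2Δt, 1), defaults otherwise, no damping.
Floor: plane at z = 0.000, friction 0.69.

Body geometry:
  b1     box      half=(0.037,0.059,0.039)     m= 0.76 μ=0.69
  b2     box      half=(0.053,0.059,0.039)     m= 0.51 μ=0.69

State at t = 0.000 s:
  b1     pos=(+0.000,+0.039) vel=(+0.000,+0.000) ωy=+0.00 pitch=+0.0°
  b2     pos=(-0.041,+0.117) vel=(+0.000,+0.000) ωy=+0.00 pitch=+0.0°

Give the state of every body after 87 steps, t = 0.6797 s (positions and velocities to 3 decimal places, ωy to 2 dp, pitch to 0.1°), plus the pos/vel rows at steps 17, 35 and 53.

State at t = 0.6797 s:
  b1     pos=(+0.000,+0.039) vel=(+0.000,+0.000) ωy=+0.00 pitch=+0.0°
  b2     pos=(-0.089,+0.053) vel=(+0.000,+0.000) ωy=+0.00 pitch=-90.0°

Key-timestep trajectory:
   step    t(s)  b1.x    b1.z    b1.vx   b1.vz   b2.x    b2.z    b2.vx   b2.vz 
     17  0.1328   +0.000  +0.039  +0.000  +0.000   -0.046  +0.116  -0.092  -0.021
     35  0.2734   +0.000  +0.039  +0.000  +0.000   -0.073  +0.095  -0.263  -0.453
     53  0.4141   +0.000  +0.039  +0.000  +0.000   -0.093  +0.055  +0.089  -0.030


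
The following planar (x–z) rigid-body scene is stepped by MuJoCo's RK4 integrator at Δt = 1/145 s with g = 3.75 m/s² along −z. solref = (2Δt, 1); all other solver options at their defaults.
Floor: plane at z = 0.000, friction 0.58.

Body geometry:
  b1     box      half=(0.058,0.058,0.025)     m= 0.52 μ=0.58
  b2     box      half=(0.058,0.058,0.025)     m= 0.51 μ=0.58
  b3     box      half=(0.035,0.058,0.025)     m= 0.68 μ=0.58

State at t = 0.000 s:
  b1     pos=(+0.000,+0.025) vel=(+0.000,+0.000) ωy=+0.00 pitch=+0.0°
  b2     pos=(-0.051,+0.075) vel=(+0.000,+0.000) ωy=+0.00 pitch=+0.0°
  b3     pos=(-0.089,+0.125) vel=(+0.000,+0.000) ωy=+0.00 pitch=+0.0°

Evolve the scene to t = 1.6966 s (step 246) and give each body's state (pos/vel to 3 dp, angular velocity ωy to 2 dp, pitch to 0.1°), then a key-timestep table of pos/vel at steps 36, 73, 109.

State at t = 1.6966 s:
  b1     pos=(+0.000,+0.025) vel=(+0.000,+0.000) ωy=+0.00 pitch=+0.0°
  b2     pos=(-0.163,+0.055) vel=(+0.000,+0.000) ωy=+0.00 pitch=-142.1°
  b3     pos=(-0.231,+0.025) vel=(+0.000,+0.000) ωy=+0.00 pitch=+180.0°

Key-timestep trajectory:
   step    t(s)  b1.x    b1.z    b1.vx   b1.vz   b2.x    b2.z    b2.vx   b2.vz   b3.x    b3.z    b3.vx   b3.vz 
     36  0.2483   +0.000  +0.025  +0.000  +0.000   -0.062  +0.076  -0.102  -0.013   -0.117  +0.106  -0.226  -0.234
     73  0.5034   +0.000  +0.025  +0.000  +0.000   -0.106  +0.058  -0.241  -0.095   -0.180  +0.040  -0.149  +0.065
    109  0.7517   +0.000  +0.025  +0.000  +0.000   -0.140  +0.063  -0.133  -0.021   -0.211  +0.039  -0.167  -0.073


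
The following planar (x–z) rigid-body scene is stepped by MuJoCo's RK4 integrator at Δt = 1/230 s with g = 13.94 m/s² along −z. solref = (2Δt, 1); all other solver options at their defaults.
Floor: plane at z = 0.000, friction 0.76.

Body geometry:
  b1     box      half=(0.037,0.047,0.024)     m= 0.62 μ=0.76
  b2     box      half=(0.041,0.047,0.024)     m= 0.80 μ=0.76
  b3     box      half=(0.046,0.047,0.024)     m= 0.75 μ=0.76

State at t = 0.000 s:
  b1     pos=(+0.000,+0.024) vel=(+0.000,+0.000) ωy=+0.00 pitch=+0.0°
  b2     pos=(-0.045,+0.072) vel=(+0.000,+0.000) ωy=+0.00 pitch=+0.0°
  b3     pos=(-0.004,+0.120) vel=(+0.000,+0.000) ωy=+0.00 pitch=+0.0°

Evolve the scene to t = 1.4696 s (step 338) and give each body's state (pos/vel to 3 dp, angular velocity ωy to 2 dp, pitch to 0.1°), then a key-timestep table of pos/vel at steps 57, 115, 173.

State at t = 1.4696 s:
  b1     pos=(+0.000,+0.024) vel=(+0.000,+0.000) ωy=+0.00 pitch=+0.0°
  b2     pos=(-0.084,+0.041) vel=(+0.000,+0.000) ωy=+0.00 pitch=-90.0°
  b3     pos=(+0.102,+0.024) vel=(+0.000,+0.000) ωy=+0.00 pitch=+180.0°

Key-timestep trajectory:
   step    t(s)  b1.x    b1.z    b1.vx   b1.vz   b2.x    b2.z    b2.vx   b2.vz   b3.x    b3.z    b3.vx   b3.vz 
     57  0.2478   +0.000  +0.024  +0.000  +0.000   -0.045  +0.072  +0.000  +0.000   -0.002  +0.120  +0.025  -0.002
    115  0.5000   +0.000  +0.024  +0.001  +0.000   -0.052  +0.068  -0.179  -0.135   +0.044  +0.093  +0.458  -0.035
    173  0.7522   +0.000  +0.024  +0.000  +0.000   -0.090  +0.044  +0.170  -0.080   +0.102  +0.024  +0.000  +0.000


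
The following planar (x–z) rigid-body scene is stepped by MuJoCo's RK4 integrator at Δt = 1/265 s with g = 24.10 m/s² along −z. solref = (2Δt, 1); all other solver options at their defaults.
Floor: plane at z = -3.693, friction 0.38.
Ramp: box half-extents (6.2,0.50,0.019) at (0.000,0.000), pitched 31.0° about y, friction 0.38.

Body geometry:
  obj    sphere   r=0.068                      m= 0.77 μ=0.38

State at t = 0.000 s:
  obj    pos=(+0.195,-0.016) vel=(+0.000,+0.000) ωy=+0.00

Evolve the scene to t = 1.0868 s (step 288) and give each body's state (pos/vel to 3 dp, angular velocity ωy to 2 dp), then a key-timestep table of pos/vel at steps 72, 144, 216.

State at t = 1.0868 s:
  obj    pos=(+4.683,-2.713) vel=(+8.259,-4.963) ωy=+141.69

Key-timestep trajectory:
   step    t(s)  obj.x    obj.z    obj.vx   obj.vz 
     72  0.2717   +0.476  -0.184  +2.065  -1.241
    144  0.5434   +1.317  -0.690  +4.130  -2.481
    216  0.8151   +2.720  -1.533  +6.194  -3.722


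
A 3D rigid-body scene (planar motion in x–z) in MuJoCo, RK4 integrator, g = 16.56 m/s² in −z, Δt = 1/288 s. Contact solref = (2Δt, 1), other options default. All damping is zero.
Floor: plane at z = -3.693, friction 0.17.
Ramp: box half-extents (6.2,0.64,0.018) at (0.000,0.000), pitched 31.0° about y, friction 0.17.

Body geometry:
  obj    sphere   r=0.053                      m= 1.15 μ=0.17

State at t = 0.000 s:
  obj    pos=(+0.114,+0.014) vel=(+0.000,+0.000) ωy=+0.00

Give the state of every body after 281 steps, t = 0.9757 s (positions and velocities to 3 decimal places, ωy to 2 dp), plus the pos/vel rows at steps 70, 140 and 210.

State at t = 0.9757 s:
  obj    pos=(+2.612,-1.486) vel=(+5.119,-3.069) ωy=+110.94

Key-timestep trajectory:
   step    t(s)  obj.x    obj.z    obj.vx   obj.vz 
     70  0.2431   +0.269  -0.079  +1.277  -0.767
    140  0.4861   +0.735  -0.359  +2.554  -1.525
    210  0.7292   +1.509  -0.824  +3.828  -2.290


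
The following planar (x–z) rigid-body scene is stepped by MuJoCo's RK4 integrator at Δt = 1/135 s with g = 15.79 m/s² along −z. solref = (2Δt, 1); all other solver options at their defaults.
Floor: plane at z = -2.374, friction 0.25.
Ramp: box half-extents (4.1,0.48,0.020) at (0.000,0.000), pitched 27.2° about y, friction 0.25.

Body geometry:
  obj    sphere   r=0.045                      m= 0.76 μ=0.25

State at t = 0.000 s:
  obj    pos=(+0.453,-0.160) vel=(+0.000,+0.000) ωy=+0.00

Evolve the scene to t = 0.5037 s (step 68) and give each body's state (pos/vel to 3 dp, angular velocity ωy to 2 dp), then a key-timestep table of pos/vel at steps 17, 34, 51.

State at t = 0.5037 s:
  obj    pos=(+1.035,-0.459) vel=(+2.310,-1.187) ωy=+57.67

Key-timestep trajectory:
   step    t(s)  obj.x    obj.z    obj.vx   obj.vz 
     17  0.1259   +0.490  -0.179  +0.578  -0.297
     34  0.2519   +0.599  -0.235  +1.155  -0.594
     51  0.3778   +0.780  -0.328  +1.733  -0.890


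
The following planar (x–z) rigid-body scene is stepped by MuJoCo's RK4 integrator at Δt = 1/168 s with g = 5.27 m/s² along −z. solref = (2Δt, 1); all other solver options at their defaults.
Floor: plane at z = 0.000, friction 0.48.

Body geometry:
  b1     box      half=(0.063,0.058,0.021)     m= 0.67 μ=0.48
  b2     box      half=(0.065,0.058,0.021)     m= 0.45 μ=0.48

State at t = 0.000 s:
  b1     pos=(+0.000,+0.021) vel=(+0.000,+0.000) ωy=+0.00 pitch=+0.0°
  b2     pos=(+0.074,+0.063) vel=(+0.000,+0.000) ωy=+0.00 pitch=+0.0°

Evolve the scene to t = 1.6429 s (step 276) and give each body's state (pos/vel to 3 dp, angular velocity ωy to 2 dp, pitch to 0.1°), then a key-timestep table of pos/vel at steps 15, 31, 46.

State at t = 1.6429 s:
  b1     pos=(+0.000,+0.021) vel=(+0.000,+0.000) ωy=+0.00 pitch=+0.0°
  b2     pos=(+0.084,+0.053) vel=(+0.000,+0.000) ωy=-0.01 pitch=+33.4°

Key-timestep trajectory:
   step    t(s)  b1.x    b1.z    b1.vx   b1.vz   b2.x    b2.z    b2.vx   b2.vz 
     15  0.0893   +0.000  +0.021  +0.000  +0.000   +0.076  +0.062  +0.050  -0.045
     31  0.1845   +0.000  +0.021  +0.000  +0.000   +0.083  +0.054  +0.090  -0.134
     46  0.2738   +0.000  +0.021  +0.000  +0.000   +0.083  +0.054  -0.075  -0.059


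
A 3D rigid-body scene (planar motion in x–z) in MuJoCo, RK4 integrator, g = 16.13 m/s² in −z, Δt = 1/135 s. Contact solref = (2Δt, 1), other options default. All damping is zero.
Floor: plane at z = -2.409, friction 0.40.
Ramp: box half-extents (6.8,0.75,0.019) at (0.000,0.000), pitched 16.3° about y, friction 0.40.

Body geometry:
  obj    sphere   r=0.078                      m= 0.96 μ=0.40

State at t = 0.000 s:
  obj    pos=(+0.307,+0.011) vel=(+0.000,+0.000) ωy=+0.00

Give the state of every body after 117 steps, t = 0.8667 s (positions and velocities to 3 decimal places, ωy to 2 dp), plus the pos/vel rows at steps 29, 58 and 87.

State at t = 0.8667 s:
  obj    pos=(+1.473,-0.330) vel=(+2.690,-0.787) ωy=+35.92

Key-timestep trajectory:
   step    t(s)  obj.x    obj.z    obj.vx   obj.vz 
     29  0.2148   +0.379  -0.010  +0.667  -0.195
     58  0.4296   +0.594  -0.073  +1.334  -0.390
     87  0.6444   +0.952  -0.177  +2.000  -0.585


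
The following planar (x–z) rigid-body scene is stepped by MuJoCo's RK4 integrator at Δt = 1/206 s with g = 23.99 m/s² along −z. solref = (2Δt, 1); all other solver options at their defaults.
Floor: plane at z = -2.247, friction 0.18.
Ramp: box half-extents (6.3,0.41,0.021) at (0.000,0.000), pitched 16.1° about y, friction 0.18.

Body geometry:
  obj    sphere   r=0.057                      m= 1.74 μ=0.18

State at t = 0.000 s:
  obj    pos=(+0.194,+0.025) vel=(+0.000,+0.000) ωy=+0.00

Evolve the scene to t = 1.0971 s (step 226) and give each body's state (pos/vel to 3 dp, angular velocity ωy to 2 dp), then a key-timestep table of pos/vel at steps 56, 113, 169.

State at t = 1.0971 s:
  obj    pos=(+2.942,-0.768) vel=(+5.009,-1.446) ωy=+91.45

Key-timestep trajectory:
   step    t(s)  obj.x    obj.z    obj.vx   obj.vz 
     56  0.2718   +0.363  -0.024  +1.241  -0.358
    113  0.5485   +0.881  -0.173  +2.505  -0.723
    169  0.8204   +1.731  -0.418  +3.746  -1.081


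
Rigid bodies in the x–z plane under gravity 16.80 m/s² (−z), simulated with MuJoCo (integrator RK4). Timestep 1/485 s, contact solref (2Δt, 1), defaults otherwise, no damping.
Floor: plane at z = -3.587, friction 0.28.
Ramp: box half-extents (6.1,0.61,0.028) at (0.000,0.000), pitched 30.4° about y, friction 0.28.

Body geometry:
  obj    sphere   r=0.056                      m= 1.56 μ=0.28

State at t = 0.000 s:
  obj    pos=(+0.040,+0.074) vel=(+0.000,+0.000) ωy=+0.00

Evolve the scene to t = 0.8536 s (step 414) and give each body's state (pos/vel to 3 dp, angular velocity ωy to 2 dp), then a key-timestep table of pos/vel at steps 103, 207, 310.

State at t = 0.8536 s:
  obj    pos=(+1.948,-1.046) vel=(+4.471,-2.623) ωy=+92.55

Key-timestep trajectory:
   step    t(s)  obj.x    obj.z    obj.vx   obj.vz 
    103  0.2124   +0.158  +0.005  +1.112  -0.653
    207  0.4268   +0.517  -0.206  +2.236  -1.312
    310  0.6392   +1.110  -0.554  +3.348  -1.964


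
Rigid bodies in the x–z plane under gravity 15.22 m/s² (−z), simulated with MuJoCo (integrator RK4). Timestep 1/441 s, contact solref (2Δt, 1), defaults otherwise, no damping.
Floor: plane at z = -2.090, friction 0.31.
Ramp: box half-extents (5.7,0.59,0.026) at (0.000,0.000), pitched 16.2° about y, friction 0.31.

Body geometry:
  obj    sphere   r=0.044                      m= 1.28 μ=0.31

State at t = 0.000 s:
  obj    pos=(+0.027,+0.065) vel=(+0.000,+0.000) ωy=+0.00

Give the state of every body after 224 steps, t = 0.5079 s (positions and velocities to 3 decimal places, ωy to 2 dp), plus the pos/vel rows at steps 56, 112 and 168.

State at t = 0.5079 s:
  obj    pos=(+0.403,-0.044) vel=(+1.479,-0.430) ωy=+35.01

Key-timestep trajectory:
   step    t(s)  obj.x    obj.z    obj.vx   obj.vz 
     56  0.1270   +0.051  +0.058  +0.370  -0.107
    112  0.2540   +0.121  +0.038  +0.740  -0.215
    168  0.3810   +0.238  +0.004  +1.110  -0.322


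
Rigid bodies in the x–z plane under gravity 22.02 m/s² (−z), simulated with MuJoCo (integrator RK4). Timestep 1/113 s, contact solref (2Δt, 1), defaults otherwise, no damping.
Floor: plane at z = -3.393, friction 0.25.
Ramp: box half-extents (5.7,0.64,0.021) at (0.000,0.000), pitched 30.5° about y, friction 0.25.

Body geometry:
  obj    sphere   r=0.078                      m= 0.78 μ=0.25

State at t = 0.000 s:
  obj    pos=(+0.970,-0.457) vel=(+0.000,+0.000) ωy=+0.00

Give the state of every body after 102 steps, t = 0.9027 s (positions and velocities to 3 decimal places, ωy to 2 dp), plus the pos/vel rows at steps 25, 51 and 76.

State at t = 0.9027 s:
  obj    pos=(+3.773,-2.108) vel=(+6.209,-3.658) ωy=+92.34

Key-timestep trajectory:
   step    t(s)  obj.x    obj.z    obj.vx   obj.vz 
     25  0.2212   +1.139  -0.556  +1.523  -0.897
     51  0.4513   +1.671  -0.869  +3.105  -1.829
     76  0.6726   +2.526  -1.373  +4.627  -2.725


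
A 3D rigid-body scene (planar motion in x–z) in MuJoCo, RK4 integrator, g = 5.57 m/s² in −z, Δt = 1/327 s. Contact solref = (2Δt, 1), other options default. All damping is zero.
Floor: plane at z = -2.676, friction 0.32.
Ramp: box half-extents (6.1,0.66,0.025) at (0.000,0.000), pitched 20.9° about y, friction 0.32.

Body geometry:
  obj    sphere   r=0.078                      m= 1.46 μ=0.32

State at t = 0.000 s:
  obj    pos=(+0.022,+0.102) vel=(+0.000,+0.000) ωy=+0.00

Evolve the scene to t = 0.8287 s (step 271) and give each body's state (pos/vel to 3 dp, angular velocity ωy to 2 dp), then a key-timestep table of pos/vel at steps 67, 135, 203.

State at t = 0.8287 s:
  obj    pos=(+0.477,-0.072) vel=(+1.099,-0.420) ωy=+15.08

Key-timestep trajectory:
   step    t(s)  obj.x    obj.z    obj.vx   obj.vz 
     67  0.2049   +0.050  +0.091  +0.272  -0.104
    135  0.4128   +0.135  +0.059  +0.547  -0.209
    203  0.6208   +0.278  +0.004  +0.823  -0.314


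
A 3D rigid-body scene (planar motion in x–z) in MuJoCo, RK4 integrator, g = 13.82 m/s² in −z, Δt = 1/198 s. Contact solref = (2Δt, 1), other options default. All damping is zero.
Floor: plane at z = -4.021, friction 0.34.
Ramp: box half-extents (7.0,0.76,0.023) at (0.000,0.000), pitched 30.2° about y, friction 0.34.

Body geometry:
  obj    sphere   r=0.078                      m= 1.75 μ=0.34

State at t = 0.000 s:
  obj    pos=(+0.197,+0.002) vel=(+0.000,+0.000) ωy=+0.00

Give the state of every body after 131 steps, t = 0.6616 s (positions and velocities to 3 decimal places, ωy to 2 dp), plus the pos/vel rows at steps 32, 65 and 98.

State at t = 0.6616 s:
  obj    pos=(+1.137,-0.545) vel=(+2.840,-1.653) ωy=+42.11

Key-timestep trajectory:
   step    t(s)  obj.x    obj.z    obj.vx   obj.vz 
     32  0.1616   +0.253  -0.030  +0.694  -0.404
     65  0.3283   +0.428  -0.132  +1.409  -0.820
     98  0.4949   +0.723  -0.304  +2.124  -1.236


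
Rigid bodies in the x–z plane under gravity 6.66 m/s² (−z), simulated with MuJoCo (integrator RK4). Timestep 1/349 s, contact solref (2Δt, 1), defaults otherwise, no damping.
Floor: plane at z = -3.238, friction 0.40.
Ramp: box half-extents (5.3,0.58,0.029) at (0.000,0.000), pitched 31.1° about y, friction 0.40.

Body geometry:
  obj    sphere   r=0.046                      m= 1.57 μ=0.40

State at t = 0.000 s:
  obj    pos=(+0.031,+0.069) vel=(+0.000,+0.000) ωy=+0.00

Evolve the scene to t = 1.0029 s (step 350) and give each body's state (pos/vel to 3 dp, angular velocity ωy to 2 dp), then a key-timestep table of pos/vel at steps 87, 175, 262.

State at t = 1.0029 s:
  obj    pos=(+1.089,-0.569) vel=(+2.110,-1.273) ωy=+53.57

Key-timestep trajectory:
   step    t(s)  obj.x    obj.z    obj.vx   obj.vz 
     87  0.2493   +0.096  +0.029  +0.525  -0.316
    175  0.5014   +0.296  -0.091  +1.055  -0.636
    262  0.7507   +0.624  -0.289  +1.580  -0.953


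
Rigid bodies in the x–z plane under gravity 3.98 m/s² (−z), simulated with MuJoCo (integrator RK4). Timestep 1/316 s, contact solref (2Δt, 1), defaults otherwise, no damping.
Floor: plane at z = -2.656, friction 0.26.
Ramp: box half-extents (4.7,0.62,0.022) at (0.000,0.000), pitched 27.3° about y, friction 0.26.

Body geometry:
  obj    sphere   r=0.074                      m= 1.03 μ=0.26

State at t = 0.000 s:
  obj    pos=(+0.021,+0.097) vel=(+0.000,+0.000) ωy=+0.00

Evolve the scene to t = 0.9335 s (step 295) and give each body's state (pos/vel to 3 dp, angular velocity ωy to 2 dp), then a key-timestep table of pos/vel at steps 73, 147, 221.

State at t = 0.9335 s:
  obj    pos=(+0.526,-0.163) vel=(+1.082,-0.558) ωy=+16.45

Key-timestep trajectory:
   step    t(s)  obj.x    obj.z    obj.vx   obj.vz 
     73  0.2310   +0.052  +0.081  +0.268  -0.138
    147  0.4652   +0.146  +0.032  +0.539  -0.278
    221  0.6994   +0.304  -0.049  +0.810  -0.418


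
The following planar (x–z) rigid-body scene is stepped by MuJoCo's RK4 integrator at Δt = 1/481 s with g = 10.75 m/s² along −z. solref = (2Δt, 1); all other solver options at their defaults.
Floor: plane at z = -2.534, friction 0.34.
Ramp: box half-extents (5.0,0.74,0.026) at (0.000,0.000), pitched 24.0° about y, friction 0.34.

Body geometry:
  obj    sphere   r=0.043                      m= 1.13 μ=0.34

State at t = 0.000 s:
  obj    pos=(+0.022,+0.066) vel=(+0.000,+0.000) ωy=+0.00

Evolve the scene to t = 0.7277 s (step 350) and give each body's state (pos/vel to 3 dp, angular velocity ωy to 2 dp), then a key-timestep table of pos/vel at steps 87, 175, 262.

State at t = 0.7277 s:
  obj    pos=(+0.777,-0.271) vel=(+2.076,-0.924) ωy=+52.85

Key-timestep trajectory:
   step    t(s)  obj.x    obj.z    obj.vx   obj.vz 
     87  0.1809   +0.069  +0.045  +0.516  -0.230
    175  0.3638   +0.211  -0.018  +1.038  -0.462
    262  0.5447   +0.445  -0.123  +1.554  -0.692


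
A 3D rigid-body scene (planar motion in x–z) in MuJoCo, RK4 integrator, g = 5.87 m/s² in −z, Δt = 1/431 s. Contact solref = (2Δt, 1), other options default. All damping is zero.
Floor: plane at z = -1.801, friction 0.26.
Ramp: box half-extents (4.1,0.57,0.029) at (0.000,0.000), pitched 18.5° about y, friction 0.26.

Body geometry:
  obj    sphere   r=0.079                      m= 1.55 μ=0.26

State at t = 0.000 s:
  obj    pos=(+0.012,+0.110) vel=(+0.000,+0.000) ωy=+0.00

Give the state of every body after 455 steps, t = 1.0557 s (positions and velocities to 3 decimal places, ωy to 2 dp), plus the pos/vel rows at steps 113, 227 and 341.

State at t = 1.0557 s:
  obj    pos=(+0.715,-0.125) vel=(+1.332,-0.446) ωy=+17.78

Key-timestep trajectory:
   step    t(s)  obj.x    obj.z    obj.vx   obj.vz 
    113  0.2622   +0.055  +0.095  +0.331  -0.111
    227  0.5267   +0.187  +0.051  +0.665  -0.222
    341  0.7912   +0.407  -0.022  +0.998  -0.334


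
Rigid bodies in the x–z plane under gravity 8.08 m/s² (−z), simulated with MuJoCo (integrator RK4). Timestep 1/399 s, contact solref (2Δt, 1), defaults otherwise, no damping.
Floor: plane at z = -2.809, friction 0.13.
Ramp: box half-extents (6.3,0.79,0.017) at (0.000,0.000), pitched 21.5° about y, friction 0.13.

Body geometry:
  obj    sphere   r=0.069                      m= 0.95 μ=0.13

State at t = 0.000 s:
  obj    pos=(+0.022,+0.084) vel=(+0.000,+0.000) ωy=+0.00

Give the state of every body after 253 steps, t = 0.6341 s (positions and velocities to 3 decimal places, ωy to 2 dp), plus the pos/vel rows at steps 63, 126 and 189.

State at t = 0.6341 s:
  obj    pos=(+0.418,-0.072) vel=(+1.248,-0.492) ωy=+19.43

Key-timestep trajectory:
   step    t(s)  obj.x    obj.z    obj.vx   obj.vz 
     63  0.1579   +0.047  +0.074  +0.311  -0.122
    126  0.3158   +0.120  +0.045  +0.622  -0.245
    189  0.4737   +0.243  -0.003  +0.932  -0.367


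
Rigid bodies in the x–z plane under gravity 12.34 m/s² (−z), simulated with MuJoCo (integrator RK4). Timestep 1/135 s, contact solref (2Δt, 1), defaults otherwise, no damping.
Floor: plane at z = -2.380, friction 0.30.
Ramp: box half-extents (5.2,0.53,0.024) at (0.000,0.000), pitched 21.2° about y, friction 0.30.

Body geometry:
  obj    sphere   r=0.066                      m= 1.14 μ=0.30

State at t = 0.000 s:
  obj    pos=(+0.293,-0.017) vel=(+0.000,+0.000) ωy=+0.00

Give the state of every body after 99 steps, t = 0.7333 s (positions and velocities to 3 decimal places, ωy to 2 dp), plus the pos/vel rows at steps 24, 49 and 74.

State at t = 0.7333 s:
  obj    pos=(+1.092,-0.327) vel=(+2.179,-0.845) ωy=+35.41

Key-timestep trajectory:
   step    t(s)  obj.x    obj.z    obj.vx   obj.vz 
     24  0.1778   +0.340  -0.035  +0.529  -0.205
     49  0.3630   +0.489  -0.093  +1.079  -0.418
     74  0.5481   +0.740  -0.190  +1.629  -0.632


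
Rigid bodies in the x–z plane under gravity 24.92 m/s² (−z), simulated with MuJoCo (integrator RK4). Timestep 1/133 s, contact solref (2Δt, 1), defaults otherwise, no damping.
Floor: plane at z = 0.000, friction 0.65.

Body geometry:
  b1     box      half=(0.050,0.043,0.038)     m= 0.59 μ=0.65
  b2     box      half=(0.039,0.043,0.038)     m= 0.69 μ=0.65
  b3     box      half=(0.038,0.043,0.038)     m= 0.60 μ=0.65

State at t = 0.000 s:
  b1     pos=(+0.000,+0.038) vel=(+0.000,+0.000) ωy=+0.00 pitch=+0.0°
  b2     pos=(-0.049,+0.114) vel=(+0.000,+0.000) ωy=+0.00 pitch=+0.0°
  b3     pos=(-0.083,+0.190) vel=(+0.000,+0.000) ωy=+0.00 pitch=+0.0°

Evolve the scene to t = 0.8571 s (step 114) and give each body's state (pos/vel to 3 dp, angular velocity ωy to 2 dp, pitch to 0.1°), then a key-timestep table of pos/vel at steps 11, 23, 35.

State at t = 0.8571 s:
  b1     pos=(+0.000,+0.038) vel=(+0.000,+0.000) ωy=+0.00 pitch=+0.0°
  b2     pos=(-0.097,+0.039) vel=(+0.000,+0.000) ωy=+0.00 pitch=-90.0°
  b3     pos=(-0.209,+0.038) vel=(+0.000,+0.000) ωy=+0.00 pitch=-90.0°

Key-timestep trajectory:
   step    t(s)  b1.x    b1.z    b1.vx   b1.vz   b2.x    b2.z    b2.vx   b2.vz   b3.x    b3.z    b3.vx   b3.vz 
     11  0.0827   +0.000  +0.038  +0.003  +0.002   -0.055  +0.113  -0.172  -0.018   -0.102  +0.182  -0.500  -0.227
     23  0.1729   +0.000  +0.038  +0.001  +0.001   -0.084  +0.093  -0.438  -0.763   -0.172  +0.103  -0.912  -1.828
     35  0.2632   +0.000  +0.038  +0.000  +0.000   -0.097  +0.036  +0.022  +0.123   -0.210  +0.035  +0.011  +0.128


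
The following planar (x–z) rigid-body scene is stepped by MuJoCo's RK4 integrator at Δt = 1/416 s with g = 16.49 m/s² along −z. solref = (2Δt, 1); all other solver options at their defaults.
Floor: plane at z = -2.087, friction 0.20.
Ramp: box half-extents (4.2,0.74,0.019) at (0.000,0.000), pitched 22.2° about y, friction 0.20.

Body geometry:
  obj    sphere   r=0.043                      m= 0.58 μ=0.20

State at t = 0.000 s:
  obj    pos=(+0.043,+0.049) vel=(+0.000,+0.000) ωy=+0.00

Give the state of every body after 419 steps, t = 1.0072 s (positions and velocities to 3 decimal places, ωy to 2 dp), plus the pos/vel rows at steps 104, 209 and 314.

State at t = 1.0072 s:
  obj    pos=(+2.133,-0.804) vel=(+4.150,-1.694) ωy=+104.23

Key-timestep trajectory:
   step    t(s)  obj.x    obj.z    obj.vx   obj.vz 
    104  0.2500   +0.172  -0.003  +1.030  -0.420
    209  0.5024   +0.563  -0.163  +2.070  -0.845
    314  0.7548   +1.217  -0.430  +3.110  -1.269
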